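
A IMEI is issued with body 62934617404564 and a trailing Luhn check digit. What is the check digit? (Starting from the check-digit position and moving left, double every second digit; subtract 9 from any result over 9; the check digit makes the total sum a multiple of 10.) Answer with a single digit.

9

Partial digits right→left: 4 6 5 4 0 4 7 1 6 4 3 9 2 6
Double every second digit counting from the check-digit position (so the 1st, 3rd, 5th, ... of the partial from the right).
  doubled (with −9 where >9): 8 1 0 5 3 6 4 → sum 27
  kept as-is: 6 4 4 1 4 9 6 → sum 34
Total = 27 + 34 = 61.
Check digit = (10 − (61 mod 10)) mod 10 = 9.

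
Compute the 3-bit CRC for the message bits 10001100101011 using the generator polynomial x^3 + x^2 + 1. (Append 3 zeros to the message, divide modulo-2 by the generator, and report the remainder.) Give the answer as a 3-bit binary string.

Append 3 zeros: 10001100101011000. Divide by 1101 (XOR where the leading bit is 1):
  pos 0: 1000 XOR 1101 = 0101
  pos 1: 1011 XOR 1101 = 0110
  pos 2: 1101 XOR 1101 = 0000
  pos 8: 1010 XOR 1101 = 0111
  pos 9: 1111 XOR 1101 = 0010
  pos 11: 1010 XOR 1101 = 0111
  pos 12: 1110 XOR 1101 = 0011
Remainder (last 3 bits) = 110. This is the CRC / FCS.

110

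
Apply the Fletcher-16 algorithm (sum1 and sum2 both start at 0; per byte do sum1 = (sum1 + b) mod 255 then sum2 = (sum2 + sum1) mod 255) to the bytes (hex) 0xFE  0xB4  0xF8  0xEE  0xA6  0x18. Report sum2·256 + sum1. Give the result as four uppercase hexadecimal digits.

Running sums (mod 255):
  after byte 0 (0xFE): sum1=254, sum2=254
  after byte 1 (0xB4): sum1=179, sum2=178
  after byte 2 (0xF8): sum1=172, sum2=95
  after byte 3 (0xEE): sum1=155, sum2=250
  after byte 4 (0xA6): sum1=66, sum2=61
  after byte 5 (0x18): sum1=90, sum2=151
Checksum = sum2·256 + sum1 = 151·256 + 90 = 38746 = 0x975A.

975A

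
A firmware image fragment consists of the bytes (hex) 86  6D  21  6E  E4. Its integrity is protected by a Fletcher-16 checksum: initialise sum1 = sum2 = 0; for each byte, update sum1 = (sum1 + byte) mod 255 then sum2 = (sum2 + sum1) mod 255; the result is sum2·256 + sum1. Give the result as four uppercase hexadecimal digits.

7B68

Running sums (mod 255):
  after byte 0 (86): sum1=134, sum2=134
  after byte 1 (6D): sum1=243, sum2=122
  after byte 2 (21): sum1=21, sum2=143
  after byte 3 (6E): sum1=131, sum2=19
  after byte 4 (E4): sum1=104, sum2=123
Checksum = sum2·256 + sum1 = 123·256 + 104 = 31592 = 0x7B68.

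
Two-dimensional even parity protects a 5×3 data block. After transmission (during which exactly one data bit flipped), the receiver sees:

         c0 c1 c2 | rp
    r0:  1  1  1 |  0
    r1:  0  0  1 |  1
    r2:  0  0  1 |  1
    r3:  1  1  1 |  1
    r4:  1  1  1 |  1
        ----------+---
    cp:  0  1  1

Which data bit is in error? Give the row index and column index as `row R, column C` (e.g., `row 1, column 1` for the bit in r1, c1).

row 0, column 0

Recompute each row's even parity and compare to rp:
  r0: data parity 1, sent rp 0 → mismatch
  r1: data parity 1, sent rp 1 → ok
  r2: data parity 1, sent rp 1 → ok
  r3: data parity 1, sent rp 1 → ok
  r4: data parity 1, sent rp 1 → ok
Recompute each column's even parity and compare to cp:
  c0: data parity 1, sent cp 0 → mismatch
  c1: data parity 1, sent cp 1 → ok
  c2: data parity 1, sent cp 1 → ok
Exactly one row (r0) and one column (c0) fail → the flipped bit is at their intersection.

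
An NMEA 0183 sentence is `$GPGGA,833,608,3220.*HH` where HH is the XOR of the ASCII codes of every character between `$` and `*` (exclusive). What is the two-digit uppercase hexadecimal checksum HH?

XOR the ASCII codes of the payload characters:
  'G' = 0x47 → acc = 0x47
  'P' = 0x50 → acc = 0x17
  'G' = 0x47 → acc = 0x50
  'G' = 0x47 → acc = 0x17
  'A' = 0x41 → acc = 0x56
  ',' = 0x2C → acc = 0x7A
  '8' = 0x38 → acc = 0x42
  '3' = 0x33 → acc = 0x71
  '3' = 0x33 → acc = 0x42
  ',' = 0x2C → acc = 0x6E
  '6' = 0x36 → acc = 0x58
  '0' = 0x30 → acc = 0x68
  '8' = 0x38 → acc = 0x50
  ',' = 0x2C → acc = 0x7C
  '3' = 0x33 → acc = 0x4F
  '2' = 0x32 → acc = 0x7D
  '2' = 0x32 → acc = 0x4F
  '0' = 0x30 → acc = 0x7F
  '.' = 0x2E → acc = 0x51
Checksum = 0x51.

51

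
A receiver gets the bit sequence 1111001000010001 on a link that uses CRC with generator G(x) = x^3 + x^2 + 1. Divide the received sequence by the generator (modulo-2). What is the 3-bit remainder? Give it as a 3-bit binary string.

100

Modulo-2 division of 1111001000010001 by 1101:
  pos 0: 1111 XOR 1101 = 0010
  pos 2: 1000 XOR 1101 = 0101
  pos 3: 1011 XOR 1101 = 0110
  pos 4: 1100 XOR 1101 = 0001
  pos 7: 1000 XOR 1101 = 0101
  pos 8: 1011 XOR 1101 = 0110
  pos 9: 1100 XOR 1101 = 0001
  pos 12: 1001 XOR 1101 = 0100
Remainder = 100 (nonzero — an error is detected).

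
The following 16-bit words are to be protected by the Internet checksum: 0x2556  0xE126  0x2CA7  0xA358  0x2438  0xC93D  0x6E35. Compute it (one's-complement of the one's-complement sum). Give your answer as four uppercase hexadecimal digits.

One's-complement addition (fold any carry out of bit 15 back into bit 0):
  0x2556 + 0xE126 = 0x1067C → wrap carry → 0x067D
  0x067D + 0x2CA7 = 0x03324
  0x3324 + 0xA358 = 0x0D67C
  0xD67C + 0x2438 = 0x0FAB4
  0xFAB4 + 0xC93D = 0x1C3F1 → wrap carry → 0xC3F2
  0xC3F2 + 0x6E35 = 0x13227 → wrap carry → 0x3228
One's-complement sum = 0x3228.
Checksum = ~0x3228 & 0xFFFF = 0xCDD7.

CDD7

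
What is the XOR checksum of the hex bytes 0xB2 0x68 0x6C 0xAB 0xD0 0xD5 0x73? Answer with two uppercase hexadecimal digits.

6B

XOR the bytes together:
  start with 0xB2
  0xB2 ⊕ 0x68 = 0xDA
  0xDA ⊕ 0x6C = 0xB6
  0xB6 ⊕ 0xAB = 0x1D
  0x1D ⊕ 0xD0 = 0xCD
  0xCD ⊕ 0xD5 = 0x18
  0x18 ⊕ 0x73 = 0x6B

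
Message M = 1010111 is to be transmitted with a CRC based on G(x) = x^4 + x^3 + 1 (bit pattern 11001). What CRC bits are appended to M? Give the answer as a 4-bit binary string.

1001

Append 4 zeros: 10101110000. Divide by 11001 (XOR where the leading bit is 1):
  pos 0: 10101 XOR 11001 = 01100
  pos 1: 11001 XOR 11001 = 00000
  pos 6: 10000 XOR 11001 = 01001
Remainder (last 4 bits) = 1001. This is the CRC / FCS.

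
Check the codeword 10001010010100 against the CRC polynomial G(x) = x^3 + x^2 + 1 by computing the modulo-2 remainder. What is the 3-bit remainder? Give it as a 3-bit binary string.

000

Modulo-2 division of 10001010010100 by 1101:
  pos 0: 1000 XOR 1101 = 0101
  pos 1: 1011 XOR 1101 = 0110
  pos 2: 1100 XOR 1101 = 0001
  pos 5: 1100 XOR 1101 = 0001
  pos 8: 1101 XOR 1101 = 0000
Remainder = 000 (zero — the frame passes the CRC check).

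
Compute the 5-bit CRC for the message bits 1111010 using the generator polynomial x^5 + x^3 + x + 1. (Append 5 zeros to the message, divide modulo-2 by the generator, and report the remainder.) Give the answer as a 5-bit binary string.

11010

Append 5 zeros: 111101000000. Divide by 101011 (XOR where the leading bit is 1):
  pos 0: 111101 XOR 101011 = 010110
  pos 1: 101100 XOR 101011 = 000111
  pos 4: 111000 XOR 101011 = 010011
  pos 5: 100110 XOR 101011 = 001101
Remainder (last 5 bits) = 11010. This is the CRC / FCS.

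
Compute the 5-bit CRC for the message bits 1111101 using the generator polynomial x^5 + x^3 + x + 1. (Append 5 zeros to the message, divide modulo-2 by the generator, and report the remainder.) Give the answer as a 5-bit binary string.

Append 5 zeros: 111110100000. Divide by 101011 (XOR where the leading bit is 1):
  pos 0: 111110 XOR 101011 = 010101
  pos 1: 101011 XOR 101011 = 000000
Remainder (last 5 bits) = 00000. This is the CRC / FCS.

00000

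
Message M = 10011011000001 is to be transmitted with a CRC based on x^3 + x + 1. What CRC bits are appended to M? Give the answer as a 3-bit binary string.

Append 3 zeros: 10011011000001000. Divide by 1011 (XOR where the leading bit is 1):
  pos 0: 1001 XOR 1011 = 0010
  pos 2: 1010 XOR 1011 = 0001
  pos 5: 1110 XOR 1011 = 0101
  pos 6: 1010 XOR 1011 = 0001
  pos 9: 1000 XOR 1011 = 0011
  pos 11: 1110 XOR 1011 = 0101
  pos 12: 1010 XOR 1011 = 0001
Remainder (last 3 bits) = 010. This is the CRC / FCS.

010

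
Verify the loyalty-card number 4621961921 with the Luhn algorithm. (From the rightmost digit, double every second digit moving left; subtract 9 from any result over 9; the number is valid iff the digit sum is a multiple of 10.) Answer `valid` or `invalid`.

From the right, keep odd positions and double even positions (subtract 9 from any doubled value over 9):
  doubled (positions 2,4,...): 4 2 9 4 8 → sum 27
  kept (positions 1,3,...): 1 9 6 1 6 → sum 23
Total = 50.
50 mod 10 = 0, so the number is valid.

valid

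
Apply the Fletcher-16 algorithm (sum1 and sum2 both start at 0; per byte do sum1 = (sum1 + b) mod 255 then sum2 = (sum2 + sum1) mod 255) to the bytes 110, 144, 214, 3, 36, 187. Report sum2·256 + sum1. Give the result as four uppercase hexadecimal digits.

D1B8

Running sums (mod 255):
  after byte 0 (110): sum1=110, sum2=110
  after byte 1 (144): sum1=254, sum2=109
  after byte 2 (214): sum1=213, sum2=67
  after byte 3 (3): sum1=216, sum2=28
  after byte 4 (36): sum1=252, sum2=25
  after byte 5 (187): sum1=184, sum2=209
Checksum = sum2·256 + sum1 = 209·256 + 184 = 53688 = 0xD1B8.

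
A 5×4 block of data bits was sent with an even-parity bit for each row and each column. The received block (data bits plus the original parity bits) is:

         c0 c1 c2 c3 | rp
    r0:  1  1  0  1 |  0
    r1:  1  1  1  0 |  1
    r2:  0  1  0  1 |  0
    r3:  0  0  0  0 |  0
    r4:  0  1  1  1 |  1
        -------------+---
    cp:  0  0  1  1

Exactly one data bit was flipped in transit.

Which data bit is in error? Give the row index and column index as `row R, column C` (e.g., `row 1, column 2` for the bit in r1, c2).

Recompute each row's even parity and compare to rp:
  r0: data parity 1, sent rp 0 → mismatch
  r1: data parity 1, sent rp 1 → ok
  r2: data parity 0, sent rp 0 → ok
  r3: data parity 0, sent rp 0 → ok
  r4: data parity 1, sent rp 1 → ok
Recompute each column's even parity and compare to cp:
  c0: data parity 0, sent cp 0 → ok
  c1: data parity 0, sent cp 0 → ok
  c2: data parity 0, sent cp 1 → mismatch
  c3: data parity 1, sent cp 1 → ok
Exactly one row (r0) and one column (c2) fail → the flipped bit is at their intersection.

row 0, column 2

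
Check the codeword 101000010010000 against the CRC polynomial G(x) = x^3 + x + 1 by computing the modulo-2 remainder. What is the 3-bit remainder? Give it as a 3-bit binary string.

Modulo-2 division of 101000010010000 by 1011:
  pos 0: 1010 XOR 1011 = 0001
  pos 3: 1000 XOR 1011 = 0011
  pos 5: 1110 XOR 1011 = 0101
  pos 6: 1010 XOR 1011 = 0001
  pos 9: 1100 XOR 1011 = 0111
  pos 10: 1110 XOR 1011 = 0101
  pos 11: 1010 XOR 1011 = 0001
Remainder = 001 (nonzero — an error is detected).

001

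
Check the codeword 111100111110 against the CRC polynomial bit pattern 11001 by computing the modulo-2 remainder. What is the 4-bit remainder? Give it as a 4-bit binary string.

0000

Modulo-2 division of 111100111110 by 11001:
  pos 0: 11110 XOR 11001 = 00111
  pos 2: 11101 XOR 11001 = 00100
  pos 4: 10011 XOR 11001 = 01010
  pos 5: 10101 XOR 11001 = 01100
  pos 6: 11001 XOR 11001 = 00000
Remainder = 0000 (zero — the frame passes the CRC check).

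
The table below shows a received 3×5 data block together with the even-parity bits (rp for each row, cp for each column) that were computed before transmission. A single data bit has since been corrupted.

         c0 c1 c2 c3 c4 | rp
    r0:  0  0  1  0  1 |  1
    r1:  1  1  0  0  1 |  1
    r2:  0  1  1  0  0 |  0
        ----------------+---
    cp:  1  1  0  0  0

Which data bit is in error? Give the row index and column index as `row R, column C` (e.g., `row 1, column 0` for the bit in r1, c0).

Recompute each row's even parity and compare to rp:
  r0: data parity 0, sent rp 1 → mismatch
  r1: data parity 1, sent rp 1 → ok
  r2: data parity 0, sent rp 0 → ok
Recompute each column's even parity and compare to cp:
  c0: data parity 1, sent cp 1 → ok
  c1: data parity 0, sent cp 1 → mismatch
  c2: data parity 0, sent cp 0 → ok
  c3: data parity 0, sent cp 0 → ok
  c4: data parity 0, sent cp 0 → ok
Exactly one row (r0) and one column (c1) fail → the flipped bit is at their intersection.

row 0, column 1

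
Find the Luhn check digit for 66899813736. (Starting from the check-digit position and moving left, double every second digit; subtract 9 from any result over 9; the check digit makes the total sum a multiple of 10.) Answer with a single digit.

Partial digits right→left: 6 3 7 3 1 8 9 9 8 6 6
Double every second digit counting from the check-digit position (so the 1st, 3rd, 5th, ... of the partial from the right).
  doubled (with −9 where >9): 3 5 2 9 7 3 → sum 29
  kept as-is: 3 3 8 9 6 → sum 29
Total = 29 + 29 = 58.
Check digit = (10 − (58 mod 10)) mod 10 = 2.

2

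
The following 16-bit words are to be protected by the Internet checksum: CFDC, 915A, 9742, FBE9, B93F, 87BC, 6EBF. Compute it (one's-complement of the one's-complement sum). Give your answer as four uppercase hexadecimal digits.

One's-complement addition (fold any carry out of bit 15 back into bit 0):
  0xCFDC + 0x915A = 0x16136 → wrap carry → 0x6137
  0x6137 + 0x9742 = 0x0F879
  0xF879 + 0xFBE9 = 0x1F462 → wrap carry → 0xF463
  0xF463 + 0xB93F = 0x1ADA2 → wrap carry → 0xADA3
  0xADA3 + 0x87BC = 0x1355F → wrap carry → 0x3560
  0x3560 + 0x6EBF = 0x0A41F
One's-complement sum = 0xA41F.
Checksum = ~0xA41F & 0xFFFF = 0x5BE0.

5BE0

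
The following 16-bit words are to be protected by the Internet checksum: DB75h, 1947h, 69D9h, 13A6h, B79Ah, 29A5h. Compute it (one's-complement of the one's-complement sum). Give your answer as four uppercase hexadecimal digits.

One's-complement addition (fold any carry out of bit 15 back into bit 0):
  0xDB75 + 0x1947 = 0x0F4BC
  0xF4BC + 0x69D9 = 0x15E95 → wrap carry → 0x5E96
  0x5E96 + 0x13A6 = 0x0723C
  0x723C + 0xB79A = 0x129D6 → wrap carry → 0x29D7
  0x29D7 + 0x29A5 = 0x0537C
One's-complement sum = 0x537C.
Checksum = ~0x537C & 0xFFFF = 0xAC83.

AC83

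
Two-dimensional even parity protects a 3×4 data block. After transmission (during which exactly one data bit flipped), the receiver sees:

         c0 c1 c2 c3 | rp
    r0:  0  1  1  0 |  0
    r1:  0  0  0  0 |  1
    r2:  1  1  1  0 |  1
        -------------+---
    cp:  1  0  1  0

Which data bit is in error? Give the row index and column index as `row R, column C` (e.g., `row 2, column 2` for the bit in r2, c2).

row 1, column 2

Recompute each row's even parity and compare to rp:
  r0: data parity 0, sent rp 0 → ok
  r1: data parity 0, sent rp 1 → mismatch
  r2: data parity 1, sent rp 1 → ok
Recompute each column's even parity and compare to cp:
  c0: data parity 1, sent cp 1 → ok
  c1: data parity 0, sent cp 0 → ok
  c2: data parity 0, sent cp 1 → mismatch
  c3: data parity 0, sent cp 0 → ok
Exactly one row (r1) and one column (c2) fail → the flipped bit is at their intersection.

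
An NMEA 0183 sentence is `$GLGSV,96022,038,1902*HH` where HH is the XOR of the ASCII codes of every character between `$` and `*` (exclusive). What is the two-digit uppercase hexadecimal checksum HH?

XOR the ASCII codes of the payload characters:
  'G' = 0x47 → acc = 0x47
  'L' = 0x4C → acc = 0x0B
  'G' = 0x47 → acc = 0x4C
  'S' = 0x53 → acc = 0x1F
  'V' = 0x56 → acc = 0x49
  ',' = 0x2C → acc = 0x65
  '9' = 0x39 → acc = 0x5C
  '6' = 0x36 → acc = 0x6A
  '0' = 0x30 → acc = 0x5A
  '2' = 0x32 → acc = 0x68
  '2' = 0x32 → acc = 0x5A
  ',' = 0x2C → acc = 0x76
  '0' = 0x30 → acc = 0x46
  '3' = 0x33 → acc = 0x75
  '8' = 0x38 → acc = 0x4D
  ',' = 0x2C → acc = 0x61
  '1' = 0x31 → acc = 0x50
  '9' = 0x39 → acc = 0x69
  '0' = 0x30 → acc = 0x59
  '2' = 0x32 → acc = 0x6B
Checksum = 0x6B.

6B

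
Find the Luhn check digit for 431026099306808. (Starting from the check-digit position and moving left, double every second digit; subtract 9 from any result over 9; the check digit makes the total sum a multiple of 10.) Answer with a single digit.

Partial digits right→left: 8 0 8 6 0 3 9 9 0 6 2 0 1 3 4
Double every second digit counting from the check-digit position (so the 1st, 3rd, 5th, ... of the partial from the right).
  doubled (with −9 where >9): 7 7 0 9 0 4 2 8 → sum 37
  kept as-is: 0 6 3 9 6 0 3 → sum 27
Total = 37 + 27 = 64.
Check digit = (10 − (64 mod 10)) mod 10 = 6.

6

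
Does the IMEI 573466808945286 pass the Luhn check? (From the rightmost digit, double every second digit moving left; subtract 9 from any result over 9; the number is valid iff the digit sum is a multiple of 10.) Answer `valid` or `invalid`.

From the right, keep odd positions and double even positions (subtract 9 from any doubled value over 9):
  doubled (positions 2,4,...): 7 1 9 0 3 8 5 → sum 33
  kept (positions 1,3,...): 6 2 4 8 8 6 3 5 → sum 42
Total = 75.
75 mod 10 = 5, so the number is invalid.

invalid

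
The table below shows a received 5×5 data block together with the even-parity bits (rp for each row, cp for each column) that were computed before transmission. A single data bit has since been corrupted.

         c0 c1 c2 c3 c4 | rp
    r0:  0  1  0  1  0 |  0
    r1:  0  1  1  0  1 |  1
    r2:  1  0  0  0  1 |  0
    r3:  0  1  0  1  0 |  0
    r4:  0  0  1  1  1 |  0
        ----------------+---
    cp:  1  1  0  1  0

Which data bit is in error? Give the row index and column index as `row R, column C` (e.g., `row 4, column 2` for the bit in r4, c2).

Recompute each row's even parity and compare to rp:
  r0: data parity 0, sent rp 0 → ok
  r1: data parity 1, sent rp 1 → ok
  r2: data parity 0, sent rp 0 → ok
  r3: data parity 0, sent rp 0 → ok
  r4: data parity 1, sent rp 0 → mismatch
Recompute each column's even parity and compare to cp:
  c0: data parity 1, sent cp 1 → ok
  c1: data parity 1, sent cp 1 → ok
  c2: data parity 0, sent cp 0 → ok
  c3: data parity 1, sent cp 1 → ok
  c4: data parity 1, sent cp 0 → mismatch
Exactly one row (r4) and one column (c4) fail → the flipped bit is at their intersection.

row 4, column 4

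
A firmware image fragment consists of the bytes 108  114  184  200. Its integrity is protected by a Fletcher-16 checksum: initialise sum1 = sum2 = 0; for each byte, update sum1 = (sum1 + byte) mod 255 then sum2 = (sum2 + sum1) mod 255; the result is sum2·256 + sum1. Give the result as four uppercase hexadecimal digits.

Running sums (mod 255):
  after byte 0 (108): sum1=108, sum2=108
  after byte 1 (114): sum1=222, sum2=75
  after byte 2 (184): sum1=151, sum2=226
  after byte 3 (200): sum1=96, sum2=67
Checksum = sum2·256 + sum1 = 67·256 + 96 = 17248 = 0x4360.

4360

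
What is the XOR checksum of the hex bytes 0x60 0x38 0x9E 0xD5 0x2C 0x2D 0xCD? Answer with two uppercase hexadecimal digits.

DF

XOR the bytes together:
  start with 0x60
  0x60 ⊕ 0x38 = 0x58
  0x58 ⊕ 0x9E = 0xC6
  0xC6 ⊕ 0xD5 = 0x13
  0x13 ⊕ 0x2C = 0x3F
  0x3F ⊕ 0x2D = 0x12
  0x12 ⊕ 0xCD = 0xDF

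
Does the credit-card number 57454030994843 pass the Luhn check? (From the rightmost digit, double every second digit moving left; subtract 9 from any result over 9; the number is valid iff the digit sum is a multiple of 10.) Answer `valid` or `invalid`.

valid

From the right, keep odd positions and double even positions (subtract 9 from any doubled value over 9):
  doubled (positions 2,4,...): 8 8 9 6 8 8 1 → sum 48
  kept (positions 1,3,...): 3 8 9 0 0 5 7 → sum 32
Total = 80.
80 mod 10 = 0, so the number is valid.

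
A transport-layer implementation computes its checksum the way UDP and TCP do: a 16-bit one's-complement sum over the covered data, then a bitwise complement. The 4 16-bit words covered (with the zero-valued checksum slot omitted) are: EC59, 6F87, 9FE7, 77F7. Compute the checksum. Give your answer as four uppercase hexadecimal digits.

One's-complement addition (fold any carry out of bit 15 back into bit 0):
  0xEC59 + 0x6F87 = 0x15BE0 → wrap carry → 0x5BE1
  0x5BE1 + 0x9FE7 = 0x0FBC8
  0xFBC8 + 0x77F7 = 0x173BF → wrap carry → 0x73C0
One's-complement sum = 0x73C0.
Checksum = ~0x73C0 & 0xFFFF = 0x8C3F.

8C3F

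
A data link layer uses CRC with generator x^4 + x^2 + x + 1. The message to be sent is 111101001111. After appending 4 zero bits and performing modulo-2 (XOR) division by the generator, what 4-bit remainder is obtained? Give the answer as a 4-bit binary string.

Append 4 zeros: 1111010011110000. Divide by 10111 (XOR where the leading bit is 1):
  pos 0: 11110 XOR 10111 = 01001
  pos 1: 10011 XOR 10111 = 00100
  pos 3: 10000 XOR 10111 = 00111
  pos 5: 11111 XOR 10111 = 01000
  pos 6: 10001 XOR 10111 = 00110
  pos 8: 11010 XOR 10111 = 01101
  pos 9: 11010 XOR 10111 = 01101
  pos 10: 11010 XOR 10111 = 01101
  pos 11: 11010 XOR 10111 = 01101
Remainder (last 4 bits) = 1101. This is the CRC / FCS.

1101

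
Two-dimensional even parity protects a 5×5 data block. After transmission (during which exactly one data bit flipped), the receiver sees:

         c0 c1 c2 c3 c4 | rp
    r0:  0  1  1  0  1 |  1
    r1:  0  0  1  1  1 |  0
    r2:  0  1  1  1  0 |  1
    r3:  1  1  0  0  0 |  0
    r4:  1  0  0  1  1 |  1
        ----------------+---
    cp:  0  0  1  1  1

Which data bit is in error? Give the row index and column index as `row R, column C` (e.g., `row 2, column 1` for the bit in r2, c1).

row 1, column 1

Recompute each row's even parity and compare to rp:
  r0: data parity 1, sent rp 1 → ok
  r1: data parity 1, sent rp 0 → mismatch
  r2: data parity 1, sent rp 1 → ok
  r3: data parity 0, sent rp 0 → ok
  r4: data parity 1, sent rp 1 → ok
Recompute each column's even parity and compare to cp:
  c0: data parity 0, sent cp 0 → ok
  c1: data parity 1, sent cp 0 → mismatch
  c2: data parity 1, sent cp 1 → ok
  c3: data parity 1, sent cp 1 → ok
  c4: data parity 1, sent cp 1 → ok
Exactly one row (r1) and one column (c1) fail → the flipped bit is at their intersection.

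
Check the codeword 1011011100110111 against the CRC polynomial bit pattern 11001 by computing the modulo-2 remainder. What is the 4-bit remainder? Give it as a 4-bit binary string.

0000

Modulo-2 division of 1011011100110111 by 11001:
  pos 0: 10110 XOR 11001 = 01111
  pos 1: 11111 XOR 11001 = 00110
  pos 3: 11011 XOR 11001 = 00010
  pos 6: 10001 XOR 11001 = 01000
  pos 7: 10001 XOR 11001 = 01000
  pos 8: 10000 XOR 11001 = 01001
  pos 9: 10011 XOR 11001 = 01010
  pos 10: 10101 XOR 11001 = 01100
  pos 11: 11001 XOR 11001 = 00000
Remainder = 0000 (zero — the frame passes the CRC check).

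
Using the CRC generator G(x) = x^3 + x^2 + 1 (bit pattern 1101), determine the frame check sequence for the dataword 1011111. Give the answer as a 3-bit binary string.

Append 3 zeros: 1011111000. Divide by 1101 (XOR where the leading bit is 1):
  pos 0: 1011 XOR 1101 = 0110
  pos 1: 1101 XOR 1101 = 0000
  pos 5: 1100 XOR 1101 = 0001
Remainder (last 3 bits) = 010. This is the CRC / FCS.

010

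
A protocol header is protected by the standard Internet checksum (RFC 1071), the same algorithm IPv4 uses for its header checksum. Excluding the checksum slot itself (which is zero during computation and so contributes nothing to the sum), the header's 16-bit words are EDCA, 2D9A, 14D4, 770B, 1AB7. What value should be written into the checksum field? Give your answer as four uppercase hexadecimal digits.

3E04

One's-complement addition (fold any carry out of bit 15 back into bit 0):
  0xEDCA + 0x2D9A = 0x11B64 → wrap carry → 0x1B65
  0x1B65 + 0x14D4 = 0x03039
  0x3039 + 0x770B = 0x0A744
  0xA744 + 0x1AB7 = 0x0C1FB
One's-complement sum = 0xC1FB.
Checksum = ~0xC1FB & 0xFFFF = 0x3E04.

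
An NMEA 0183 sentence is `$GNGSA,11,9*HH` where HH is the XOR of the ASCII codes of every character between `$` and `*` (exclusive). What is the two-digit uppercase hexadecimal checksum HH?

XOR the ASCII codes of the payload characters:
  'G' = 0x47 → acc = 0x47
  'N' = 0x4E → acc = 0x09
  'G' = 0x47 → acc = 0x4E
  'S' = 0x53 → acc = 0x1D
  'A' = 0x41 → acc = 0x5C
  ',' = 0x2C → acc = 0x70
  '1' = 0x31 → acc = 0x41
  '1' = 0x31 → acc = 0x70
  ',' = 0x2C → acc = 0x5C
  '9' = 0x39 → acc = 0x65
Checksum = 0x65.

65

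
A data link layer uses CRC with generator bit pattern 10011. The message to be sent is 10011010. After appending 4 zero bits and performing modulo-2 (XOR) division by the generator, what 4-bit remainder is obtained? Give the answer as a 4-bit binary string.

0110

Append 4 zeros: 100110100000. Divide by 10011 (XOR where the leading bit is 1):
  pos 0: 10011 XOR 10011 = 00000
  pos 6: 10000 XOR 10011 = 00011
Remainder (last 4 bits) = 0110. This is the CRC / FCS.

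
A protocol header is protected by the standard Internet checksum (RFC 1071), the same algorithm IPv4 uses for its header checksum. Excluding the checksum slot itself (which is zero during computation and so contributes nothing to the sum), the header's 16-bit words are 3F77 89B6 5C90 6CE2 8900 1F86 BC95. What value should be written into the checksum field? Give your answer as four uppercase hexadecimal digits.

0843

One's-complement addition (fold any carry out of bit 15 back into bit 0):
  0x3F77 + 0x89B6 = 0x0C92D
  0xC92D + 0x5C90 = 0x125BD → wrap carry → 0x25BE
  0x25BE + 0x6CE2 = 0x092A0
  0x92A0 + 0x8900 = 0x11BA0 → wrap carry → 0x1BA1
  0x1BA1 + 0x1F86 = 0x03B27
  0x3B27 + 0xBC95 = 0x0F7BC
One's-complement sum = 0xF7BC.
Checksum = ~0xF7BC & 0xFFFF = 0x0843.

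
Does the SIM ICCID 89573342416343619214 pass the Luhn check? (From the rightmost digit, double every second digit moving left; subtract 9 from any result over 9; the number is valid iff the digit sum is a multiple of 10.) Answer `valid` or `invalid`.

valid

From the right, keep odd positions and double even positions (subtract 9 from any doubled value over 9):
  doubled (positions 2,4,...): 2 9 3 8 3 8 8 6 1 7 → sum 55
  kept (positions 1,3,...): 4 2 1 3 3 1 2 3 7 9 → sum 35
Total = 90.
90 mod 10 = 0, so the number is valid.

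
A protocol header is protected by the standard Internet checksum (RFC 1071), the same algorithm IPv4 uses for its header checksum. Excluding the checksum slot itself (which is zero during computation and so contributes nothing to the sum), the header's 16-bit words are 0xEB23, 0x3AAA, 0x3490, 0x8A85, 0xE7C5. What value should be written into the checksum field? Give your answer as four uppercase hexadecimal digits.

3356

One's-complement addition (fold any carry out of bit 15 back into bit 0):
  0xEB23 + 0x3AAA = 0x125CD → wrap carry → 0x25CE
  0x25CE + 0x3490 = 0x05A5E
  0x5A5E + 0x8A85 = 0x0E4E3
  0xE4E3 + 0xE7C5 = 0x1CCA8 → wrap carry → 0xCCA9
One's-complement sum = 0xCCA9.
Checksum = ~0xCCA9 & 0xFFFF = 0x3356.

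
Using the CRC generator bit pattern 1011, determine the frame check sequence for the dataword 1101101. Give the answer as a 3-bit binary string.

111

Append 3 zeros: 1101101000. Divide by 1011 (XOR where the leading bit is 1):
  pos 0: 1101 XOR 1011 = 0110
  pos 1: 1101 XOR 1011 = 0110
  pos 2: 1100 XOR 1011 = 0111
  pos 3: 1111 XOR 1011 = 0100
  pos 4: 1000 XOR 1011 = 0011
  pos 6: 1100 XOR 1011 = 0111
Remainder (last 3 bits) = 111. This is the CRC / FCS.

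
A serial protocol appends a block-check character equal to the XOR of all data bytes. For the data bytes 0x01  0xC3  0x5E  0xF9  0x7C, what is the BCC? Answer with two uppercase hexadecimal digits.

XOR the bytes together:
  start with 0x01
  0x01 ⊕ 0xC3 = 0xC2
  0xC2 ⊕ 0x5E = 0x9C
  0x9C ⊕ 0xF9 = 0x65
  0x65 ⊕ 0x7C = 0x19

19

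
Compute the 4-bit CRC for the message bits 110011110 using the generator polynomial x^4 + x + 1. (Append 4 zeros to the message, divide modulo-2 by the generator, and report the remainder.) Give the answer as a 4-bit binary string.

0101

Append 4 zeros: 1100111100000. Divide by 10011 (XOR where the leading bit is 1):
  pos 0: 11001 XOR 10011 = 01010
  pos 1: 10101 XOR 10011 = 00110
  pos 3: 11011 XOR 10011 = 01000
  pos 4: 10000 XOR 10011 = 00011
  pos 7: 11000 XOR 10011 = 01011
  pos 8: 10110 XOR 10011 = 00101
Remainder (last 4 bits) = 0101. This is the CRC / FCS.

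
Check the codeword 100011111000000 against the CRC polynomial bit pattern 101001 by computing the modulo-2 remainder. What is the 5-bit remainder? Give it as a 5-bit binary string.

Modulo-2 division of 100011111000000 by 101001:
  pos 0: 100011 XOR 101001 = 001010
  pos 2: 101011 XOR 101001 = 000010
  pos 6: 101000 XOR 101001 = 000001
Remainder = 01000 (nonzero — an error is detected).

01000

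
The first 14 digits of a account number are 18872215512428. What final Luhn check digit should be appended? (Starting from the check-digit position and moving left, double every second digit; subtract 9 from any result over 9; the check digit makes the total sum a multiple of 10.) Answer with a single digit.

Partial digits right→left: 8 2 4 2 1 5 5 1 2 2 7 8 8 1
Double every second digit counting from the check-digit position (so the 1st, 3rd, 5th, ... of the partial from the right).
  doubled (with −9 where >9): 7 8 2 1 4 5 7 → sum 34
  kept as-is: 2 2 5 1 2 8 1 → sum 21
Total = 34 + 21 = 55.
Check digit = (10 − (55 mod 10)) mod 10 = 5.

5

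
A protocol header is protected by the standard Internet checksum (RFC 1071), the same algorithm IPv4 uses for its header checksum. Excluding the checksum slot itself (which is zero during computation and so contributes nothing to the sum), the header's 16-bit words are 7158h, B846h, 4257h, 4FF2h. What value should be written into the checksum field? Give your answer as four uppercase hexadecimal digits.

4417

One's-complement addition (fold any carry out of bit 15 back into bit 0):
  0x7158 + 0xB846 = 0x1299E → wrap carry → 0x299F
  0x299F + 0x4257 = 0x06BF6
  0x6BF6 + 0x4FF2 = 0x0BBE8
One's-complement sum = 0xBBE8.
Checksum = ~0xBBE8 & 0xFFFF = 0x4417.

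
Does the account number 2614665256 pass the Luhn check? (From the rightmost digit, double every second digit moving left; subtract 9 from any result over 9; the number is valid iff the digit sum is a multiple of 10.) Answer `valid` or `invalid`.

invalid

From the right, keep odd positions and double even positions (subtract 9 from any doubled value over 9):
  doubled (positions 2,4,...): 1 1 3 2 4 → sum 11
  kept (positions 1,3,...): 6 2 6 4 6 → sum 24
Total = 35.
35 mod 10 = 5, so the number is invalid.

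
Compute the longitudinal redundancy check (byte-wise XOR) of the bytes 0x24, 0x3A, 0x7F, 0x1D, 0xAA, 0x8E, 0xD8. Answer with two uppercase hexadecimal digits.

80

XOR the bytes together:
  start with 0x24
  0x24 ⊕ 0x3A = 0x1E
  0x1E ⊕ 0x7F = 0x61
  0x61 ⊕ 0x1D = 0x7C
  0x7C ⊕ 0xAA = 0xD6
  0xD6 ⊕ 0x8E = 0x58
  0x58 ⊕ 0xD8 = 0x80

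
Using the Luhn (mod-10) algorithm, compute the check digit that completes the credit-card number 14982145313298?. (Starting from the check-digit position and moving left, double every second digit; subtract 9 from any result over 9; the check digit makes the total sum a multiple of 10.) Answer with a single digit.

Partial digits right→left: 8 9 2 3 1 3 5 4 1 2 8 9 4 1
Double every second digit counting from the check-digit position (so the 1st, 3rd, 5th, ... of the partial from the right).
  doubled (with −9 where >9): 7 4 2 1 2 7 8 → sum 31
  kept as-is: 9 3 3 4 2 9 1 → sum 31
Total = 31 + 31 = 62.
Check digit = (10 − (62 mod 10)) mod 10 = 8.

8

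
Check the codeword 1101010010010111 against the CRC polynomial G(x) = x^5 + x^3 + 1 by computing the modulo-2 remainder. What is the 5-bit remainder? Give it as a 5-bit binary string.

Modulo-2 division of 1101010010010111 by 101001:
  pos 0: 110101 XOR 101001 = 011100
  pos 1: 111000 XOR 101001 = 010001
  pos 2: 100010 XOR 101001 = 001011
  pos 4: 101110 XOR 101001 = 000111
  pos 7: 111010 XOR 101001 = 010011
  pos 8: 100111 XOR 101001 = 001110
  pos 10: 111011 XOR 101001 = 010010
Remainder = 10010 (nonzero — an error is detected).

10010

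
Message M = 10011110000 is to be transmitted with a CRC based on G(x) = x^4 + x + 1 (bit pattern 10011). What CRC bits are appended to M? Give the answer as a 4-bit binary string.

1111

Append 4 zeros: 100111100000000. Divide by 10011 (XOR where the leading bit is 1):
  pos 0: 10011 XOR 10011 = 00000
  pos 5: 11000 XOR 10011 = 01011
  pos 6: 10110 XOR 10011 = 00101
  pos 8: 10100 XOR 10011 = 00111
  pos 10: 11100 XOR 10011 = 01111
Remainder (last 4 bits) = 1111. This is the CRC / FCS.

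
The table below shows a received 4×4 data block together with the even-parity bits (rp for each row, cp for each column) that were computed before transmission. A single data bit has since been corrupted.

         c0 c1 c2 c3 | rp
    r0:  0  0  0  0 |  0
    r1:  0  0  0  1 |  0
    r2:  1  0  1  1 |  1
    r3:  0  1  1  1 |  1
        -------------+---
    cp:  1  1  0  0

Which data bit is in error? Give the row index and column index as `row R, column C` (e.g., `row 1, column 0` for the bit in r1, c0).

Recompute each row's even parity and compare to rp:
  r0: data parity 0, sent rp 0 → ok
  r1: data parity 1, sent rp 0 → mismatch
  r2: data parity 1, sent rp 1 → ok
  r3: data parity 1, sent rp 1 → ok
Recompute each column's even parity and compare to cp:
  c0: data parity 1, sent cp 1 → ok
  c1: data parity 1, sent cp 1 → ok
  c2: data parity 0, sent cp 0 → ok
  c3: data parity 1, sent cp 0 → mismatch
Exactly one row (r1) and one column (c3) fail → the flipped bit is at their intersection.

row 1, column 3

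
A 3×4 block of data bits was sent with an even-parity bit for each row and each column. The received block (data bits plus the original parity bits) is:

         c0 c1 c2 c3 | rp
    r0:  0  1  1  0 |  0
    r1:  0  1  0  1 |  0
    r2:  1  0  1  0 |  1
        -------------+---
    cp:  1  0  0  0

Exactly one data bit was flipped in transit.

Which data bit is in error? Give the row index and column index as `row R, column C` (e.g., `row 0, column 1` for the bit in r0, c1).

row 2, column 3

Recompute each row's even parity and compare to rp:
  r0: data parity 0, sent rp 0 → ok
  r1: data parity 0, sent rp 0 → ok
  r2: data parity 0, sent rp 1 → mismatch
Recompute each column's even parity and compare to cp:
  c0: data parity 1, sent cp 1 → ok
  c1: data parity 0, sent cp 0 → ok
  c2: data parity 0, sent cp 0 → ok
  c3: data parity 1, sent cp 0 → mismatch
Exactly one row (r2) and one column (c3) fail → the flipped bit is at their intersection.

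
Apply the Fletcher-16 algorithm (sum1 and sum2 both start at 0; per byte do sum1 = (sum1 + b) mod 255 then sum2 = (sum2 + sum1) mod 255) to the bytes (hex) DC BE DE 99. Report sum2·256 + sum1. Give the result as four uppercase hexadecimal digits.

0714

Running sums (mod 255):
  after byte 0 (DC): sum1=220, sum2=220
  after byte 1 (BE): sum1=155, sum2=120
  after byte 2 (DE): sum1=122, sum2=242
  after byte 3 (99): sum1=20, sum2=7
Checksum = sum2·256 + sum1 = 7·256 + 20 = 1812 = 0x0714.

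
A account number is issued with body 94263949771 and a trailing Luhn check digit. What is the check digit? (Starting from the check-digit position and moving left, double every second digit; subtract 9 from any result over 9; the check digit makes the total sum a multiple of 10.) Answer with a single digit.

1

Partial digits right→left: 1 7 7 9 4 9 3 6 2 4 9
Double every second digit counting from the check-digit position (so the 1st, 3rd, 5th, ... of the partial from the right).
  doubled (with −9 where >9): 2 5 8 6 4 9 → sum 34
  kept as-is: 7 9 9 6 4 → sum 35
Total = 34 + 35 = 69.
Check digit = (10 − (69 mod 10)) mod 10 = 1.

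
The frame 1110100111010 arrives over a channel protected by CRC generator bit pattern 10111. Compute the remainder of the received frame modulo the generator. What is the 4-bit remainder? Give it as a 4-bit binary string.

0000

Modulo-2 division of 1110100111010 by 10111:
  pos 0: 11101 XOR 10111 = 01010
  pos 1: 10100 XOR 10111 = 00011
  pos 4: 11011 XOR 10111 = 01100
  pos 5: 11001 XOR 10111 = 01110
  pos 6: 11100 XOR 10111 = 01011
  pos 7: 10111 XOR 10111 = 00000
Remainder = 0000 (zero — the frame passes the CRC check).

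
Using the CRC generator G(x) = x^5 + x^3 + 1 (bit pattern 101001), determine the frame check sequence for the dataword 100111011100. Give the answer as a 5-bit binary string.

00010

Append 5 zeros: 10011101110000000. Divide by 101001 (XOR where the leading bit is 1):
  pos 0: 100111 XOR 101001 = 001110
  pos 2: 111001 XOR 101001 = 010000
  pos 3: 100001 XOR 101001 = 001000
  pos 5: 100010 XOR 101001 = 001011
  pos 7: 101100 XOR 101001 = 000101
  pos 10: 101000 XOR 101001 = 000001
Remainder (last 5 bits) = 00010. This is the CRC / FCS.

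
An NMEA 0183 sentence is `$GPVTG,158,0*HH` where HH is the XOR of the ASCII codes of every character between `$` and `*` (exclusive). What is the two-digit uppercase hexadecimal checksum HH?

XOR the ASCII codes of the payload characters:
  'G' = 0x47 → acc = 0x47
  'P' = 0x50 → acc = 0x17
  'V' = 0x56 → acc = 0x41
  'T' = 0x54 → acc = 0x15
  'G' = 0x47 → acc = 0x52
  ',' = 0x2C → acc = 0x7E
  '1' = 0x31 → acc = 0x4F
  '5' = 0x35 → acc = 0x7A
  '8' = 0x38 → acc = 0x42
  ',' = 0x2C → acc = 0x6E
  '0' = 0x30 → acc = 0x5E
Checksum = 0x5E.

5E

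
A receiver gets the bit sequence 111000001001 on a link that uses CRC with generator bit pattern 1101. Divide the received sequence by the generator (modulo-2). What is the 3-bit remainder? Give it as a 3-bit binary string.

010

Modulo-2 division of 111000001001 by 1101:
  pos 0: 1110 XOR 1101 = 0011
  pos 2: 1100 XOR 1101 = 0001
  pos 5: 1001 XOR 1101 = 0100
  pos 6: 1000 XOR 1101 = 0101
  pos 7: 1010 XOR 1101 = 0111
  pos 8: 1111 XOR 1101 = 0010
Remainder = 010 (nonzero — an error is detected).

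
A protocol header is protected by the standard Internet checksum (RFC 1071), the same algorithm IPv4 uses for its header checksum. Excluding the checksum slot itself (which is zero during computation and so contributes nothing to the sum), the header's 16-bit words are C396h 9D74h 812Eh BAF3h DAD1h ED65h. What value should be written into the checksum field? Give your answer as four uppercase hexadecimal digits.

One's-complement addition (fold any carry out of bit 15 back into bit 0):
  0xC396 + 0x9D74 = 0x1610A → wrap carry → 0x610B
  0x610B + 0x812E = 0x0E239
  0xE239 + 0xBAF3 = 0x19D2C → wrap carry → 0x9D2D
  0x9D2D + 0xDAD1 = 0x177FE → wrap carry → 0x77FF
  0x77FF + 0xED65 = 0x16564 → wrap carry → 0x6565
One's-complement sum = 0x6565.
Checksum = ~0x6565 & 0xFFFF = 0x9A9A.

9A9A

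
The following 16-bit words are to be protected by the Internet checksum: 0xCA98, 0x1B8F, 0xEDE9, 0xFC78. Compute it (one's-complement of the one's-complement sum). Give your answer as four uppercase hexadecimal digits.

2F75

One's-complement addition (fold any carry out of bit 15 back into bit 0):
  0xCA98 + 0x1B8F = 0x0E627
  0xE627 + 0xEDE9 = 0x1D410 → wrap carry → 0xD411
  0xD411 + 0xFC78 = 0x1D089 → wrap carry → 0xD08A
One's-complement sum = 0xD08A.
Checksum = ~0xD08A & 0xFFFF = 0x2F75.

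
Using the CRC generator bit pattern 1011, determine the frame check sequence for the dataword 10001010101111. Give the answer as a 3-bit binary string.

101

Append 3 zeros: 10001010101111000. Divide by 1011 (XOR where the leading bit is 1):
  pos 0: 1000 XOR 1011 = 0011
  pos 2: 1110 XOR 1011 = 0101
  pos 3: 1011 XOR 1011 = 0000
  pos 8: 1011 XOR 1011 = 0000
  pos 12: 1100 XOR 1011 = 0111
  pos 13: 1110 XOR 1011 = 0101
Remainder (last 3 bits) = 101. This is the CRC / FCS.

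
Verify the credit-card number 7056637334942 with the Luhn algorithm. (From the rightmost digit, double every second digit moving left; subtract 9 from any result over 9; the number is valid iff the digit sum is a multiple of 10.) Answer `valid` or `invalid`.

From the right, keep odd positions and double even positions (subtract 9 from any doubled value over 9):
  doubled (positions 2,4,...): 8 8 6 6 3 0 → sum 31
  kept (positions 1,3,...): 2 9 3 7 6 5 7 → sum 39
Total = 70.
70 mod 10 = 0, so the number is valid.

valid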